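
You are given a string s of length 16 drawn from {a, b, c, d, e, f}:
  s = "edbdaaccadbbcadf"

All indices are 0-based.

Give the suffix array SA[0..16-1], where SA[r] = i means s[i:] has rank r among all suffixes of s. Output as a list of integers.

rank | idx | suffix
   0 |   4 | aaccadbbcadf
   1 |   5 | accadbbcadf
   2 |   8 | adbbcadf
   3 |  13 | adf
   4 |  10 | bbcadf
   5 |  11 | bcadf
   6 |   2 | bdaaccadbbcadf
   7 |   7 | cadbbcadf
   8 |  12 | cadf
   9 |   6 | ccadbbcadf
  10 |   3 | daaccadbbcadf
  11 |   9 | dbbcadf
  12 |   1 | dbdaaccadbbcadf
  13 |  14 | df
  14 |   0 | edbdaaccadbbcadf
  15 |  15 | f

[4, 5, 8, 13, 10, 11, 2, 7, 12, 6, 3, 9, 1, 14, 0, 15]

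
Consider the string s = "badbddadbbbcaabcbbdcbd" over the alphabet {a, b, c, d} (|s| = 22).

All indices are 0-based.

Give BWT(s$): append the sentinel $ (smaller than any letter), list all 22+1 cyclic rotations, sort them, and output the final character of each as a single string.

rank  rotation                 last
    0  $badbddadbbbcaabcbbdcbd  d
    1  aabcbbdcbd$badbddadbbbc  c
    2  abcbbdcbd$badbddadbbbca  a
    3  adbbbcaabcbbdcbd$badbdd  d
    4  adbddadbbbcaabcbbdcbd$b  b
    5  badbddadbbbcaabcbbdcbd$  $
    6  bbbcaabcbbdcbd$badbddad  d
    7  bbcaabcbbdcbd$badbddadb  b
    8  bbdcbd$badbddadbbbcaabc  c
    9  bcaabcbbdcbd$badbddadbb  b
   10  bcbbdcbd$badbddadbbbcaa  a
   11  bd$badbddadbbbcaabcbbdc  c
   12  bdcbd$badbddadbbbcaabcb  b
   13  bddadbbbcaabcbbdcbd$bad  d
   14  caabcbbdcbd$badbddadbbb  b
   15  cbbdcbd$badbddadbbbcaab  b
   16  cbd$badbddadbbbcaabcbbd  d
   17  d$badbddadbbbcaabcbbdcb  b
   18  dadbbbcaabcbbdcbd$badbd  d
   19  dbbbcaabcbbdcbd$badbdda  a
   20  dbddadbbbcaabcbbdcbd$ba  a
   21  dcbd$badbddadbbbcaabcbb  b
   22  ddadbbbcaabcbbdcbd$badb  b

dcadb$dbcbacbdbbdbdaabb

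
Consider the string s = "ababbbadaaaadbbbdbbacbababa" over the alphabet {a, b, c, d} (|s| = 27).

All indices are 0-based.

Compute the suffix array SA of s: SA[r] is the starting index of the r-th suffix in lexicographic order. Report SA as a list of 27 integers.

[26, 8, 9, 10, 24, 22, 0, 2, 19, 6, 11, 25, 23, 21, 1, 18, 5, 17, 4, 3, 13, 14, 15, 20, 7, 16, 12]

sorted suffixes:
  #0 SA[0]=26  'a'
  #1 SA[1]=8  'aaaadbbbdbbacbababa'
  #2 SA[2]=9  'aaadbbbdbbacbababa'
  #3 SA[3]=10  'aadbbbdbbacbababa'
  #4 SA[4]=24  'aba'
  #5 SA[5]=22  'ababa'
  #6 SA[6]=0  'ababbbadaaaadbbbdbbacbababa'
  #7 SA[7]=2  'abbbadaaaadbbbdbbacbababa'
  #8 SA[8]=19  'acbababa'
  #9 SA[9]=6  'adaaaadbbbdbbacbababa'
  #10 SA[10]=11  'adbbbdbbacbababa'
  #11 SA[11]=25  'ba'
  #12 SA[12]=23  'baba'
  #13 SA[13]=21  'bababa'
  #14 SA[14]=1  'babbbadaaaadbbbdbbacbababa'
  #15 SA[15]=18  'bacbababa'
  #16 SA[16]=5  'badaaaadbbbdbbacbababa'
  #17 SA[17]=17  'bbacbababa'
  #18 SA[18]=4  'bbadaaaadbbbdbbacbababa'
  #19 SA[19]=3  'bbbadaaaadbbbdbbacbababa'
  #20 SA[20]=13  'bbbdbbacbababa'
  #21 SA[21]=14  'bbdbbacbababa'
  #22 SA[22]=15  'bdbbacbababa'
  #23 SA[23]=20  'cbababa'
  #24 SA[24]=7  'daaaadbbbdbbacbababa'
  #25 SA[25]=16  'dbbacbababa'
  #26 SA[26]=12  'dbbbdbbacbababa'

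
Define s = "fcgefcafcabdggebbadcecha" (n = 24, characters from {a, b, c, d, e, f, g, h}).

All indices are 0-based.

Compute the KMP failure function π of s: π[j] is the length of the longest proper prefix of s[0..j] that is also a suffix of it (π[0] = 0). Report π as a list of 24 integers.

[0, 0, 0, 0, 1, 2, 0, 1, 2, 0, 0, 0, 0, 0, 0, 0, 0, 0, 0, 0, 0, 0, 0, 0]

π[0] = 0
j=1 s[j]='c': π[1]=0 (border '')
j=2 s[j]='g': π[2]=0 (border '')
j=3 s[j]='e': π[3]=0 (border '')
j=4 s[j]='f': π[4]=1 (border 'f')
j=5 s[j]='c': π[5]=2 (border 'fc')
j=6 s[j]='a': k: 2→0; π[6]=0 (border '')
j=7 s[j]='f': π[7]=1 (border 'f')
j=8 s[j]='c': π[8]=2 (border 'fc')
j=9 s[j]='a': k: 2→0; π[9]=0 (border '')
j=10 s[j]='b': π[10]=0 (border '')
j=11 s[j]='d': π[11]=0 (border '')
j=12 s[j]='g': π[12]=0 (border '')
j=13 s[j]='g': π[13]=0 (border '')
j=14 s[j]='e': π[14]=0 (border '')
j=15 s[j]='b': π[15]=0 (border '')
j=16 s[j]='b': π[16]=0 (border '')
j=17 s[j]='a': π[17]=0 (border '')
j=18 s[j]='d': π[18]=0 (border '')
j=19 s[j]='c': π[19]=0 (border '')
j=20 s[j]='e': π[20]=0 (border '')
j=21 s[j]='c': π[21]=0 (border '')
j=22 s[j]='h': π[22]=0 (border '')
j=23 s[j]='a': π[23]=0 (border '')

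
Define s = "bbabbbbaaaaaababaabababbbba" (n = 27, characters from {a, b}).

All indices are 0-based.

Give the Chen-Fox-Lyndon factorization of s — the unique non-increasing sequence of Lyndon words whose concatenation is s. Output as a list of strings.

["b", "b", "abbbb", "aaaaaababaabababbbb", "a"]

emit factor 1: 'b' (i=0, period=1)
emit factor 2: 'b' (i=1, period=1)
emit factor 3: 'abbbb' (i=2, period=5)
emit factor 4: 'aaaaaababaabababbbb' (i=7, period=19)
emit factor 5: 'a' (i=26, period=1)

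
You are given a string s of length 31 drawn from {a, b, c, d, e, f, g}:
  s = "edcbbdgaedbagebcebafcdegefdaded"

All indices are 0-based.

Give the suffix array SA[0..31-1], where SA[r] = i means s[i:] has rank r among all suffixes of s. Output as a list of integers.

sorted suffixes:
  #0 SA[0]=27  'aded'
  #1 SA[1]=7  'aedbagebcebafcdegefdaded'
  #2 SA[2]=18  'afcdegefdaded'
  #3 SA[3]=11  'agebcebafcdegefdaded'
  #4 SA[4]=17  'bafcdegefdaded'
  #5 SA[5]=10  'bagebcebafcdegefdaded'
  #6 SA[6]=3  'bbdgaedbagebcebafcdegefdaded'
  #7 SA[7]=14  'bcebafcdegefdaded'
  #8 SA[8]=4  'bdgaedbagebcebafcdegefdaded'
  #9 SA[9]=2  'cbbdgaedbagebcebafcdegefdaded'
  #10 SA[10]=20  'cdegefdaded'
  #11 SA[11]=15  'cebafcdegefdaded'
  #12 SA[12]=30  'd'
  #13 SA[13]=26  'daded'
  #14 SA[14]=9  'dbagebcebafcdegefdaded'
  #15 SA[15]=1  'dcbbdgaedbagebcebafcdegefdaded'
  #16 SA[16]=28  'ded'
  #17 SA[17]=21  'degefdaded'
  #18 SA[18]=5  'dgaedbagebcebafcdegefdaded'
  #19 SA[19]=16  'ebafcdegefdaded'
  #20 SA[20]=13  'ebcebafcdegefdaded'
  #21 SA[21]=29  'ed'
  #22 SA[22]=8  'edbagebcebafcdegefdaded'
  #23 SA[23]=0  'edcbbdgaedbagebcebafcdegefdaded'
  #24 SA[24]=24  'efdaded'
  #25 SA[25]=22  'egefdaded'
  #26 SA[26]=19  'fcdegefdaded'
  #27 SA[27]=25  'fdaded'
  #28 SA[28]=6  'gaedbagebcebafcdegefdaded'
  #29 SA[29]=12  'gebcebafcdegefdaded'
  #30 SA[30]=23  'gefdaded'

[27, 7, 18, 11, 17, 10, 3, 14, 4, 2, 20, 15, 30, 26, 9, 1, 28, 21, 5, 16, 13, 29, 8, 0, 24, 22, 19, 25, 6, 12, 23]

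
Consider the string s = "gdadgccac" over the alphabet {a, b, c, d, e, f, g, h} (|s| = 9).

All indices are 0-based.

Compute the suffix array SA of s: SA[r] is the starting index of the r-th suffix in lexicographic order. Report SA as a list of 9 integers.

sorted suffixes:
  #0 SA[0]=7  'ac'
  #1 SA[1]=2  'adgccac'
  #2 SA[2]=8  'c'
  #3 SA[3]=6  'cac'
  #4 SA[4]=5  'ccac'
  #5 SA[5]=1  'dadgccac'
  #6 SA[6]=3  'dgccac'
  #7 SA[7]=4  'gccac'
  #8 SA[8]=0  'gdadgccac'

[7, 2, 8, 6, 5, 1, 3, 4, 0]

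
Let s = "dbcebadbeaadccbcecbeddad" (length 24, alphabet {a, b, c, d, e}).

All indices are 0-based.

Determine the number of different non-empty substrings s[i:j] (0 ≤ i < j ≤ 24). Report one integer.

sorted suffixes:
  #0 SA[0]=9  'aadccbcecbeddad'
  #1 SA[1]=22  'ad'
  #2 SA[2]=5  'adbeaadccbcecbeddad'
  #3 SA[3]=10  'adccbcecbeddad'
  #4 SA[4]=4  'badbeaadccbcecbeddad'
  #5 SA[5]=1  'bcebadbeaadccbcecbeddad'
  #6 SA[6]=14  'bcecbeddad'
  #7 SA[7]=7  'beaadccbcecbeddad'
  #8 SA[8]=18  'beddad'
  #9 SA[9]=13  'cbcecbeddad'
  #10 SA[10]=17  'cbeddad'
  #11 SA[11]=12  'ccbcecbeddad'
  #12 SA[12]=2  'cebadbeaadccbcecbeddad'
  #13 SA[13]=15  'cecbeddad'
  #14 SA[14]=23  'd'
  #15 SA[15]=21  'dad'
  #16 SA[16]=0  'dbcebadbeaadccbcecbeddad'
  #17 SA[17]=6  'dbeaadccbcecbeddad'
  #18 SA[18]=11  'dccbcecbeddad'
  #19 SA[19]=20  'ddad'
  #20 SA[20]=8  'eaadccbcecbeddad'
  #21 SA[21]=3  'ebadbeaadccbcecbeddad'
  #22 SA[22]=16  'ecbeddad'
  #23 SA[23]=19  'eddad'

SA = [9, 22, 5, 10, 4, 1, 14, 7, 18, 13, 17, 12, 2, 15, 23, 21, 0, 6, 11, 20, 8, 3, 16, 19]
[i] adj suffixes → lcp
  [1] 9/22 → 1 ('a')
  [2] 22/5 → 2 ('ad')
  [3] 5/10 → 2 ('ad')
  [4] 10/4 → 0 ('')
  [5] 4/1 → 1 ('b')
  [6] 1/14 → 3 ('bce')
  [7] 14/7 → 1 ('b')
  [8] 7/18 → 2 ('be')
  [9] 18/13 → 0 ('')
  [10] 13/17 → 2 ('cb')
  [11] 17/12 → 1 ('c')
  [12] 12/2 → 1 ('c')
  [13] 2/15 → 2 ('ce')
  [14] 15/23 → 0 ('')
  [15] 23/21 → 1 ('d')
  [16] 21/0 → 1 ('d')
  [17] 0/6 → 2 ('db')
  [18] 6/11 → 1 ('d')
  [19] 11/20 → 1 ('d')
  [20] 20/8 → 0 ('')
  [21] 8/3 → 1 ('e')
  [22] 3/16 → 1 ('e')
  [23] 16/19 → 1 ('e')

n(n+1)/2 = 24·25/2 = 300
Σ LCP = 0 + 1 + 2 + 2 + 0 + 1 + 3 + 1 + 2 + 0 + 2 + 1 + 1 + 2 + 0 + 1 + 1 + 2 + 1 + 1 + 0 + 1 + 1 + 1 = 27
distinct = 300 − 27 = 273

273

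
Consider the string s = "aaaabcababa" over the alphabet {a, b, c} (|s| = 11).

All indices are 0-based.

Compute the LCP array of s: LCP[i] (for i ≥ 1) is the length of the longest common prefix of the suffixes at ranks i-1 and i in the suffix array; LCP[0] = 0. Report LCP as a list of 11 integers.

[0, 1, 3, 2, 1, 3, 2, 0, 2, 1, 0]

rank | idx | suffix
   0 |  10 | a
   1 |   0 | aaaabcababa
   2 |   1 | aaabcababa
   3 |   2 | aabcababa
   4 |   8 | aba
   5 |   6 | ababa
   6 |   3 | abcababa
   7 |   9 | ba
   8 |   7 | baba
   9 |   4 | bcababa
  10 |   5 | cababa

SA = [10, 0, 1, 2, 8, 6, 3, 9, 7, 4, 5]
rank  pair      lcp
   1  s[10:],s[0:]  1  'a'
   2  s[0:],s[1:]  3  'aaa'
   3  s[1:],s[2:]  2  'aa'
   4  s[2:],s[8:]  1  'a'
   5  s[8:],s[6:]  3  'aba'
   6  s[6:],s[3:]  2  'ab'
   7  s[3:],s[9:]  0  ''
   8  s[9:],s[7:]  2  'ba'
   9  s[7:],s[4:]  1  'b'
  10  s[4:],s[5:]  0  ''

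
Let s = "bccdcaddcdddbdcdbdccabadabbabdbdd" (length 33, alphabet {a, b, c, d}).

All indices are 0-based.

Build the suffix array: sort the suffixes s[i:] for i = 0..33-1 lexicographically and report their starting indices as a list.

sorted suffixes:
  #0 SA[0]=20  'abadabbabdbdd'
  #1 SA[1]=24  'abbabdbdd'
  #2 SA[2]=27  'abdbdd'
  #3 SA[3]=22  'adabbabdbdd'
  #4 SA[4]=5  'addcdddbdcdbdccabadabbabdbdd'
  #5 SA[5]=26  'babdbdd'
  #6 SA[6]=21  'badabbabdbdd'
  #7 SA[7]=25  'bbabdbdd'
  #8 SA[8]=0  'bccdcaddcdddbdcdbdccabadabbabdbdd'
  #9 SA[9]=28  'bdbdd'
  #10 SA[10]=16  'bdccabadabbabdbdd'
  #11 SA[11]=12  'bdcdbdccabadabbabdbdd'
  #12 SA[12]=30  'bdd'
  #13 SA[13]=19  'cabadabbabdbdd'
  #14 SA[14]=4  'caddcdddbdcdbdccabadabbabdbdd'
  #15 SA[15]=18  'ccabadabbabdbdd'
  #16 SA[16]=1  'ccdcaddcdddbdcdbdccabadabbabdbdd'
  #17 SA[17]=14  'cdbdccabadabbabdbdd'
  #18 SA[18]=2  'cdcaddcdddbdcdbdccabadabbabdbdd'
  #19 SA[19]=8  'cdddbdcdbdccabadabbabdbdd'
  #20 SA[20]=32  'd'
  #21 SA[21]=23  'dabbabdbdd'
  #22 SA[22]=15  'dbdccabadabbabdbdd'
  #23 SA[23]=11  'dbdcdbdccabadabbabdbdd'
  #24 SA[24]=29  'dbdd'
  #25 SA[25]=3  'dcaddcdddbdcdbdccabadabbabdbdd'
  #26 SA[26]=17  'dccabadabbabdbdd'
  #27 SA[27]=13  'dcdbdccabadabbabdbdd'
  #28 SA[28]=7  'dcdddbdcdbdccabadabbabdbdd'
  #29 SA[29]=31  'dd'
  #30 SA[30]=10  'ddbdcdbdccabadabbabdbdd'
  #31 SA[31]=6  'ddcdddbdcdbdccabadabbabdbdd'
  #32 SA[32]=9  'dddbdcdbdccabadabbabdbdd'

[20, 24, 27, 22, 5, 26, 21, 25, 0, 28, 16, 12, 30, 19, 4, 18, 1, 14, 2, 8, 32, 23, 15, 11, 29, 3, 17, 13, 7, 31, 10, 6, 9]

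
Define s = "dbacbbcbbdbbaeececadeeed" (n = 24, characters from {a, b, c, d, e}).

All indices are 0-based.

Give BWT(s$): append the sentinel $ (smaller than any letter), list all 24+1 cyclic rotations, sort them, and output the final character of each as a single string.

rank  rotation                   last
    0  $dbacbbcbbdbbaeececadeeed  d
    1  acbbcbbdbbaeececadeeed$db  b
    2  adeeed$dbacbbcbbdbbaeecec  c
    3  aeececadeeed$dbacbbcbbdbb  b
    4  bacbbcbbdbbaeececadeeed$d  d
    5  baeececadeeed$dbacbbcbbdb  b
    6  bbaeececadeeed$dbacbbcbbd  d
    7  bbcbbdbbaeececadeeed$dbac  c
    8  bbdbbaeececadeeed$dbacbbc  c
    9  bcbbdbbaeececadeeed$dbacb  b
   10  bdbbaeececadeeed$dbacbbcb  b
   11  cadeeed$dbacbbcbbdbbaeece  e
   12  cbbcbbdbbaeececadeeed$dba  a
   13  cbbdbbaeececadeeed$dbacbb  b
   14  cecadeeed$dbacbbcbbdbbaee  e
   15  d$dbacbbcbbdbbaeececadeee  e
   16  dbacbbcbbdbbaeececadeeed$  $
   17  dbbaeececadeeed$dbacbbcbb  b
   18  deeed$dbacbbcbbdbbaeececa  a
   19  ecadeeed$dbacbbcbbdbbaeec  c
   20  ececadeeed$dbacbbcbbdbbae  e
   21  ed$dbacbbcbbdbbaeececadee  e
   22  eececadeeed$dbacbbcbbdbba  a
   23  eed$dbacbbcbbdbbaeececade  e
   24  eeed$dbacbbcbbdbbaeececad  d

dbcbdbdccbbeabee$baceeaed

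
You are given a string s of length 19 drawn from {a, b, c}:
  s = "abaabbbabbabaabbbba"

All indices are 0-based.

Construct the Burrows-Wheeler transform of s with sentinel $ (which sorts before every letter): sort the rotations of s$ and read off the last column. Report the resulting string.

abbb$bbaabaabbbabbaa

rank  rotation              last
    0  $abaabbbabbabaabbbba  a
    1  a$abaabbbabbabaabbbb  b
    2  aabbbabbabaabbbba$ab  b
    3  aabbbba$abaabbbabbab  b
    4  abaabbbabbabaabbbba$  $
    5  abaabbbba$abaabbbabb  b
    6  abbabaabbbba$abaabbb  b
    7  abbbabbabaabbbba$aba  a
    8  abbbba$abaabbbabbaba  a
    9  ba$abaabbbabbabaabbb  b
   10  baabbbabbabaabbbba$a  a
   11  baabbbba$abaabbbabba  a
   12  babaabbbba$abaabbbab  b
   13  babbabaabbbba$abaabb  b
   14  bba$abaabbbabbabaabb  b
   15  bbabaabbbba$abaabbba  a
   16  bbabbabaabbbba$abaab  b
   17  bbba$abaabbbabbabaab  b
   18  bbbabbabaabbbba$abaa  a
   19  bbbba$abaabbbabbabaa  a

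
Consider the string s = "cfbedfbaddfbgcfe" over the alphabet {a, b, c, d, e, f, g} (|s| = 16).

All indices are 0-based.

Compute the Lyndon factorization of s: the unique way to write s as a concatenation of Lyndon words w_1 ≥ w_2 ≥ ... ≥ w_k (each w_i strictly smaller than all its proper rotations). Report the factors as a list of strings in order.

emit factor 1: 'cf' (i=0, period=2)
emit factor 2: 'bedf' (i=2, period=4)
emit factor 3: 'b' (i=6, period=1)
emit factor 4: 'addfbgcfe' (i=7, period=9)

["cf", "bedf", "b", "addfbgcfe"]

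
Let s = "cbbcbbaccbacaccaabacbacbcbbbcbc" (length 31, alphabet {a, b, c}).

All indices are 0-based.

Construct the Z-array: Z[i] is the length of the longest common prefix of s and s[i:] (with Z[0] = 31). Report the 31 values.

[31, 0, 0, 3, 0, 0, 0, 1, 2, 0, 0, 1, 0, 1, 1, 0, 0, 0, 0, 2, 0, 0, 2, 0, 3, 0, 0, 0, 2, 0, 1]

Z[0]=31
i=1: outside box; Z[1]=0
i=2: outside box; Z[2]=0
i=3: outside box; Z[3]=3 grow→box=[3,6)
i=4: min(r-i=2, Z[1]=0)=0; Z[4]=0
i=5: min(r-i=1, Z[2]=0)=0; Z[5]=0
i=6: outside box; Z[6]=0
i=7: outside box; Z[7]=1 grow→box=[7,8)
i=8: outside box; Z[8]=2 grow→box=[8,10)
i=9: min(r-i=1, Z[1]=0)=0; Z[9]=0
i=10: outside box; Z[10]=0
i=11: outside box; Z[11]=1 grow→box=[11,12)
i=12: outside box; Z[12]=0
i=13: outside box; Z[13]=1 grow→box=[13,14)
i=14: outside box; Z[14]=1 grow→box=[14,15)
i=15: outside box; Z[15]=0
i=16: outside box; Z[16]=0
i=17: outside box; Z[17]=0
i=18: outside box; Z[18]=0
i=19: outside box; Z[19]=2 grow→box=[19,21)
i=20: min(r-i=1, Z[1]=0)=0; Z[20]=0
i=21: outside box; Z[21]=0
i=22: outside box; Z[22]=2 grow→box=[22,24)
i=23: min(r-i=1, Z[1]=0)=0; Z[23]=0
i=24: outside box; Z[24]=3 grow→box=[24,27)
i=25: min(r-i=2, Z[1]=0)=0; Z[25]=0
i=26: min(r-i=1, Z[2]=0)=0; Z[26]=0
i=27: outside box; Z[27]=0
i=28: outside box; Z[28]=2 grow→box=[28,30)
i=29: min(r-i=1, Z[1]=0)=0; Z[29]=0
i=30: outside box; Z[30]=1 grow→box=[30,31)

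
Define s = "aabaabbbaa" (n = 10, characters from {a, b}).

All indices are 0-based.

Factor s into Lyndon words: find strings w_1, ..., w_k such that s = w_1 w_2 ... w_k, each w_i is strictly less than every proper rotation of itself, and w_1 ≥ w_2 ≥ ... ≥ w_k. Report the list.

["aabaabbb", "a", "a"]

emit factor 1: 'aabaabbb' (i=0, period=8)
emit factor 2: 'a' (i=8, period=1)
emit factor 3: 'a' (i=9, period=1)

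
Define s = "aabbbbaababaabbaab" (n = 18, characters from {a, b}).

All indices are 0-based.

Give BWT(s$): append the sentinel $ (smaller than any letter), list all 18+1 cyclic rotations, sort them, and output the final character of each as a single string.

rank  rotation             last
    0  $aabbbbaababaabbaab  b
    1  aab$aabbbbaababaabb  b
    2  aababaabbaab$aabbbb  b
    3  aabbaab$aabbbbaabab  b
    4  aabbbbaababaabbaab$  $
    5  ab$aabbbbaababaabba  a
    6  abaabbaab$aabbbbaab  b
    7  ababaabbaab$aabbbba  a
    8  abbaab$aabbbbaababa  a
    9  abbbbaababaabbaab$a  a
   10  b$aabbbbaababaabbaa  a
   11  baab$aabbbbaababaab  b
   12  baababaabbaab$aabbb  b
   13  baabbaab$aabbbbaaba  a
   14  babaabbaab$aabbbbaa  a
   15  bbaab$aabbbbaababaa  a
   16  bbaababaabbaab$aabb  b
   17  bbbaababaabbaab$aab  b
   18  bbbbaababaabbaab$aa  a

bbbb$abaaaabbaaabba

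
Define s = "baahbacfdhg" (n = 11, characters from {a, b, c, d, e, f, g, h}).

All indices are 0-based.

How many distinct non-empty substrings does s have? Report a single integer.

sorted suffixes:
  #0 SA[0]=1  'aahbacfdhg'
  #1 SA[1]=5  'acfdhg'
  #2 SA[2]=2  'ahbacfdhg'
  #3 SA[3]=0  'baahbacfdhg'
  #4 SA[4]=4  'bacfdhg'
  #5 SA[5]=6  'cfdhg'
  #6 SA[6]=8  'dhg'
  #7 SA[7]=7  'fdhg'
  #8 SA[8]=10  'g'
  #9 SA[9]=3  'hbacfdhg'
  #10 SA[10]=9  'hg'

SA = [1, 5, 2, 0, 4, 6, 8, 7, 10, 3, 9]
rank  pair      lcp
   1  s[1:],s[5:]  1  'a'
   2  s[5:],s[2:]  1  'a'
   3  s[2:],s[0:]  0  ''
   4  s[0:],s[4:]  2  'ba'
   5  s[4:],s[6:]  0  ''
   6  s[6:],s[8:]  0  ''
   7  s[8:],s[7:]  0  ''
   8  s[7:],s[10:]  0  ''
   9  s[10:],s[3:]  0  ''
  10  s[3:],s[9:]  1  'h'

n(n+1)/2 = 11·12/2 = 66
Σ LCP = 0 + 1 + 1 + 0 + 2 + 0 + 0 + 0 + 0 + 0 + 1 = 5
distinct = 66 − 5 = 61

61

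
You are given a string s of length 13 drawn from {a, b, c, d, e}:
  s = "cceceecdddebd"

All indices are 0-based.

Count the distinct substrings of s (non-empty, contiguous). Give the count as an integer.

sorted suffixes:
  #0 SA[0]=11  'bd'
  #1 SA[1]=0  'cceceecdddebd'
  #2 SA[2]=6  'cdddebd'
  #3 SA[3]=1  'ceceecdddebd'
  #4 SA[4]=3  'ceecdddebd'
  #5 SA[5]=12  'd'
  #6 SA[6]=7  'dddebd'
  #7 SA[7]=8  'ddebd'
  #8 SA[8]=9  'debd'
  #9 SA[9]=10  'ebd'
  #10 SA[10]=5  'ecdddebd'
  #11 SA[11]=2  'eceecdddebd'
  #12 SA[12]=4  'eecdddebd'

SA = [11, 0, 6, 1, 3, 12, 7, 8, 9, 10, 5, 2, 4]
rank  pair      lcp
   1  s[11:],s[0:]  0  ''
   2  s[0:],s[6:]  1  'c'
   3  s[6:],s[1:]  1  'c'
   4  s[1:],s[3:]  2  'ce'
   5  s[3:],s[12:]  0  ''
   6  s[12:],s[7:]  1  'd'
   7  s[7:],s[8:]  2  'dd'
   8  s[8:],s[9:]  1  'd'
   9  s[9:],s[10:]  0  ''
  10  s[10:],s[5:]  1  'e'
  11  s[5:],s[2:]  2  'ec'
  12  s[2:],s[4:]  1  'e'

n(n+1)/2 = 13·14/2 = 91
Σ LCP = 0 + 0 + 1 + 1 + 2 + 0 + 1 + 2 + 1 + 0 + 1 + 2 + 1 = 12
distinct = 91 − 12 = 79

79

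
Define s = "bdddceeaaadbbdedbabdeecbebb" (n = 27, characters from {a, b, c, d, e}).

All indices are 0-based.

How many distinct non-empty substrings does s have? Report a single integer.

sorted suffixes:
  #0 SA[0]=7  'aaadbbdedbabdeecbebb'
  #1 SA[1]=8  'aadbbdedbabdeecbebb'
  #2 SA[2]=17  'abdeecbebb'
  #3 SA[3]=9  'adbbdedbabdeecbebb'
  #4 SA[4]=26  'b'
  #5 SA[5]=16  'babdeecbebb'
  #6 SA[6]=25  'bb'
  #7 SA[7]=11  'bbdedbabdeecbebb'
  #8 SA[8]=0  'bdddceeaaadbbdedbabdeecbebb'
  #9 SA[9]=12  'bdedbabdeecbebb'
  #10 SA[10]=18  'bdeecbebb'
  #11 SA[11]=23  'bebb'
  #12 SA[12]=22  'cbebb'
  #13 SA[13]=4  'ceeaaadbbdedbabdeecbebb'
  #14 SA[14]=15  'dbabdeecbebb'
  #15 SA[15]=10  'dbbdedbabdeecbebb'
  #16 SA[16]=3  'dceeaaadbbdedbabdeecbebb'
  #17 SA[17]=2  'ddceeaaadbbdedbabdeecbebb'
  #18 SA[18]=1  'dddceeaaadbbdedbabdeecbebb'
  #19 SA[19]=13  'dedbabdeecbebb'
  #20 SA[20]=19  'deecbebb'
  #21 SA[21]=6  'eaaadbbdedbabdeecbebb'
  #22 SA[22]=24  'ebb'
  #23 SA[23]=21  'ecbebb'
  #24 SA[24]=14  'edbabdeecbebb'
  #25 SA[25]=5  'eeaaadbbdedbabdeecbebb'
  #26 SA[26]=20  'eecbebb'

SA = [7, 8, 17, 9, 26, 16, 25, 11, 0, 12, 18, 23, 22, 4, 15, 10, 3, 2, 1, 13, 19, 6, 24, 21, 14, 5, 20]
[i] adj suffixes → lcp
  [1] 7/8 → 2 ('aa')
  [2] 8/17 → 1 ('a')
  [3] 17/9 → 1 ('a')
  [4] 9/26 → 0 ('')
  [5] 26/16 → 1 ('b')
  [6] 16/25 → 1 ('b')
  [7] 25/11 → 2 ('bb')
  [8] 11/0 → 1 ('b')
  [9] 0/12 → 2 ('bd')
  [10] 12/18 → 3 ('bde')
  [11] 18/23 → 1 ('b')
  [12] 23/22 → 0 ('')
  [13] 22/4 → 1 ('c')
  [14] 4/15 → 0 ('')
  [15] 15/10 → 2 ('db')
  [16] 10/3 → 1 ('d')
  [17] 3/2 → 1 ('d')
  [18] 2/1 → 2 ('dd')
  [19] 1/13 → 1 ('d')
  [20] 13/19 → 2 ('de')
  [21] 19/6 → 0 ('')
  [22] 6/24 → 1 ('e')
  [23] 24/21 → 1 ('e')
  [24] 21/14 → 1 ('e')
  [25] 14/5 → 1 ('e')
  [26] 5/20 → 2 ('ee')

n(n+1)/2 = 27·28/2 = 378
Σ LCP = 0 + 2 + 1 + 1 + 0 + 1 + 1 + 2 + 1 + 2 + 3 + 1 + 0 + 1 + 0 + 2 + 1 + 1 + 2 + 1 + 2 + 0 + 1 + 1 + 1 + 1 + 2 = 31
distinct = 378 − 31 = 347

347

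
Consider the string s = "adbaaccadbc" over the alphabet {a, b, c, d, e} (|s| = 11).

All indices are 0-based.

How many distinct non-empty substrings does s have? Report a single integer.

56

rank | idx | suffix
   0 |   3 | aaccadbc
   1 |   4 | accadbc
   2 |   0 | adbaaccadbc
   3 |   7 | adbc
   4 |   2 | baaccadbc
   5 |   9 | bc
   6 |  10 | c
   7 |   6 | cadbc
   8 |   5 | ccadbc
   9 |   1 | dbaaccadbc
  10 |   8 | dbc

SA = [3, 4, 0, 7, 2, 9, 10, 6, 5, 1, 8]
i: (SA[i-1],SA[i]) lcp shared
  1: (3,4) 1 'a'
  2: (4,0) 1 'a'
  3: (0,7) 3 'adb'
  4: (7,2) 0 ''
  5: (2,9) 1 'b'
  6: (9,10) 0 ''
  7: (10,6) 1 'c'
  8: (6,5) 1 'c'
  9: (5,1) 0 ''
  10: (1,8) 2 'db'

n(n+1)/2 = 11·12/2 = 66
Σ LCP = 0 + 1 + 1 + 3 + 0 + 1 + 0 + 1 + 1 + 0 + 2 = 10
distinct = 66 − 10 = 56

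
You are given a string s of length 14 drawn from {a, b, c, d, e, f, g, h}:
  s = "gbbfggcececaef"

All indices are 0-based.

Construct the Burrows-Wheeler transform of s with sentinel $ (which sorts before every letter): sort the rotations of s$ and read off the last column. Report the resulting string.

rank  rotation         last
    0  $gbbfggcececaef  f
    1  aef$gbbfggcecec  c
    2  bbfggcececaef$g  g
    3  bfggcececaef$gb  b
    4  caef$gbbfggcece  e
    5  cecaef$gbbfggce  e
    6  cececaef$gbbfgg  g
    7  ecaef$gbbfggcec  c
    8  ececaef$gbbfggc  c
    9  ef$gbbfggcececa  a
   10  f$gbbfggcececae  e
   11  fggcececaef$gbb  b
   12  gbbfggcececaef$  $
   13  gcececaef$gbbfg  g
   14  ggcececaef$gbbf  f

fcgbeegccaeb$gf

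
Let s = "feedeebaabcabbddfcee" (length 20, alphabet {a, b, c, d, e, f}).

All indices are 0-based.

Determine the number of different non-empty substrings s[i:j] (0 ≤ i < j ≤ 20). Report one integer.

sorted suffixes:
  #0 SA[0]=7  'aabcabbddfcee'
  #1 SA[1]=11  'abbddfcee'
  #2 SA[2]=8  'abcabbddfcee'
  #3 SA[3]=6  'baabcabbddfcee'
  #4 SA[4]=12  'bbddfcee'
  #5 SA[5]=9  'bcabbddfcee'
  #6 SA[6]=13  'bddfcee'
  #7 SA[7]=10  'cabbddfcee'
  #8 SA[8]=17  'cee'
  #9 SA[9]=14  'ddfcee'
  #10 SA[10]=3  'deebaabcabbddfcee'
  #11 SA[11]=15  'dfcee'
  #12 SA[12]=19  'e'
  #13 SA[13]=5  'ebaabcabbddfcee'
  #14 SA[14]=2  'edeebaabcabbddfcee'
  #15 SA[15]=18  'ee'
  #16 SA[16]=4  'eebaabcabbddfcee'
  #17 SA[17]=1  'eedeebaabcabbddfcee'
  #18 SA[18]=16  'fcee'
  #19 SA[19]=0  'feedeebaabcabbddfcee'

SA = [7, 11, 8, 6, 12, 9, 13, 10, 17, 14, 3, 15, 19, 5, 2, 18, 4, 1, 16, 0]
[i] adj suffixes → lcp
  [1] 7/11 → 1 ('a')
  [2] 11/8 → 2 ('ab')
  [3] 8/6 → 0 ('')
  [4] 6/12 → 1 ('b')
  [5] 12/9 → 1 ('b')
  [6] 9/13 → 1 ('b')
  [7] 13/10 → 0 ('')
  [8] 10/17 → 1 ('c')
  [9] 17/14 → 0 ('')
  [10] 14/3 → 1 ('d')
  [11] 3/15 → 1 ('d')
  [12] 15/19 → 0 ('')
  [13] 19/5 → 1 ('e')
  [14] 5/2 → 1 ('e')
  [15] 2/18 → 1 ('e')
  [16] 18/4 → 2 ('ee')
  [17] 4/1 → 2 ('ee')
  [18] 1/16 → 0 ('')
  [19] 16/0 → 1 ('f')

n(n+1)/2 = 20·21/2 = 210
Σ LCP = 0 + 1 + 2 + 0 + 1 + 1 + 1 + 0 + 1 + 0 + 1 + 1 + 0 + 1 + 1 + 1 + 2 + 2 + 0 + 1 = 17
distinct = 210 − 17 = 193

193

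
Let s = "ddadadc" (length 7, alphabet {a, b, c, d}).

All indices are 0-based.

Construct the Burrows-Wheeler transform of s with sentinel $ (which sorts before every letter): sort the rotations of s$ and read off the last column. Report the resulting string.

cddddaa$

rank  rotation  last
    0  $ddadadc  c
    1  adadc$dd  d
    2  adc$ddad  d
    3  c$ddadad  d
    4  dadadc$d  d
    5  dadc$dda  a
    6  dc$ddada  a
    7  ddadadc$  $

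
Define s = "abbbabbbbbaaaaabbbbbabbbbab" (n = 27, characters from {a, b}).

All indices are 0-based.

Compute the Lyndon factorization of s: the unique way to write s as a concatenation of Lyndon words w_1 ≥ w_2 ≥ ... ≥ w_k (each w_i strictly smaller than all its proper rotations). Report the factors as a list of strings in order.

emit factor 1: 'abbbabbbbb' (i=0, period=10)
emit factor 2: 'aaaaabbbbbabbbbab' (i=10, period=17)

["abbbabbbbb", "aaaaabbbbbabbbbab"]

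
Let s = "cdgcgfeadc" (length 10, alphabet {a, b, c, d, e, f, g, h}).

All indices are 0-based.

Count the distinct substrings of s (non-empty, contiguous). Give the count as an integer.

51

rank | idx | suffix
   0 |   7 | adc
   1 |   9 | c
   2 |   0 | cdgcgfeadc
   3 |   3 | cgfeadc
   4 |   8 | dc
   5 |   1 | dgcgfeadc
   6 |   6 | eadc
   7 |   5 | feadc
   8 |   2 | gcgfeadc
   9 |   4 | gfeadc

SA = [7, 9, 0, 3, 8, 1, 6, 5, 2, 4]
[i] adj suffixes → lcp
  [1] 7/9 → 0 ('')
  [2] 9/0 → 1 ('c')
  [3] 0/3 → 1 ('c')
  [4] 3/8 → 0 ('')
  [5] 8/1 → 1 ('d')
  [6] 1/6 → 0 ('')
  [7] 6/5 → 0 ('')
  [8] 5/2 → 0 ('')
  [9] 2/4 → 1 ('g')

n(n+1)/2 = 10·11/2 = 55
Σ LCP = 0 + 0 + 1 + 1 + 0 + 1 + 0 + 0 + 0 + 1 = 4
distinct = 55 − 4 = 51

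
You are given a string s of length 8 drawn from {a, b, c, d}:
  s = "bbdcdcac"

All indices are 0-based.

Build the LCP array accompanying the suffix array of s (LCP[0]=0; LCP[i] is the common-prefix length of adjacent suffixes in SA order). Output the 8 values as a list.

[0, 0, 1, 0, 1, 1, 0, 2]

rank→(start, suffix):
  0 → (6, 'ac')
  1 → (0, 'bbdcdcac')
  2 → (1, 'bdcdcac')
  3 → (7, 'c')
  4 → (5, 'cac')
  5 → (3, 'cdcac')
  6 → (4, 'dcac')
  7 → (2, 'dcdcac')

SA = [6, 0, 1, 7, 5, 3, 4, 2]
rank  pair      lcp
   1  s[6:],s[0:]  0  ''
   2  s[0:],s[1:]  1  'b'
   3  s[1:],s[7:]  0  ''
   4  s[7:],s[5:]  1  'c'
   5  s[5:],s[3:]  1  'c'
   6  s[3:],s[4:]  0  ''
   7  s[4:],s[2:]  2  'dc'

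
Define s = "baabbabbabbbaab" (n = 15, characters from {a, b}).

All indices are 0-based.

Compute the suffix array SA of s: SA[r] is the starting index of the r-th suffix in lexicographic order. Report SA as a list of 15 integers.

[12, 1, 13, 2, 5, 8, 14, 11, 0, 4, 7, 10, 3, 6, 9]

rank | idx | suffix
   0 |  12 | aab
   1 |   1 | aabbabbabbbaab
   2 |  13 | ab
   3 |   2 | abbabbabbbaab
   4 |   5 | abbabbbaab
   5 |   8 | abbbaab
   6 |  14 | b
   7 |  11 | baab
   8 |   0 | baabbabbabbbaab
   9 |   4 | babbabbbaab
  10 |   7 | babbbaab
  11 |  10 | bbaab
  12 |   3 | bbabbabbbaab
  13 |   6 | bbabbbaab
  14 |   9 | bbbaab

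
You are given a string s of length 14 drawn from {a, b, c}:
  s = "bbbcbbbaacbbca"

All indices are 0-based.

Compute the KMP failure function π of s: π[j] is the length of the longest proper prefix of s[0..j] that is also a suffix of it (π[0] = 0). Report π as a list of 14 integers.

[0, 1, 2, 0, 1, 2, 3, 0, 0, 0, 1, 2, 0, 0]

π[0] = 0
j=1 s[j]='b': π[1]=1 (border 'b')
j=2 s[j]='b': π[2]=2 (border 'bb')
j=3 s[j]='c': k: 2→1→0; π[3]=0 (border '')
j=4 s[j]='b': π[4]=1 (border 'b')
j=5 s[j]='b': π[5]=2 (border 'bb')
j=6 s[j]='b': π[6]=3 (border 'bbb')
j=7 s[j]='a': k: 3→2→1→0; π[7]=0 (border '')
j=8 s[j]='a': π[8]=0 (border '')
j=9 s[j]='c': π[9]=0 (border '')
j=10 s[j]='b': π[10]=1 (border 'b')
j=11 s[j]='b': π[11]=2 (border 'bb')
j=12 s[j]='c': k: 2→1→0; π[12]=0 (border '')
j=13 s[j]='a': π[13]=0 (border '')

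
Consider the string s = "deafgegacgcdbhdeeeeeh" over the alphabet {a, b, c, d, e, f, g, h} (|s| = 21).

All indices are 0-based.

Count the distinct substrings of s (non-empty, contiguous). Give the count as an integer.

rank | idx | suffix
   0 |   7 | acgcdbhdeeeeeh
   1 |   2 | afgegacgcdbhdeeeeeh
   2 |  12 | bhdeeeeeh
   3 |  10 | cdbhdeeeeeh
   4 |   8 | cgcdbhdeeeeeh
   5 |  11 | dbhdeeeeeh
   6 |   0 | deafgegacgcdbhdeeeeeh
   7 |  14 | deeeeeh
   8 |   1 | eafgegacgcdbhdeeeeeh
   9 |  15 | eeeeeh
  10 |  16 | eeeeh
  11 |  17 | eeeh
  12 |  18 | eeh
  13 |   5 | egacgcdbhdeeeeeh
  14 |  19 | eh
  15 |   3 | fgegacgcdbhdeeeeeh
  16 |   6 | gacgcdbhdeeeeeh
  17 |   9 | gcdbhdeeeeeh
  18 |   4 | gegacgcdbhdeeeeeh
  19 |  20 | h
  20 |  13 | hdeeeeeh

SA = [7, 2, 12, 10, 8, 11, 0, 14, 1, 15, 16, 17, 18, 5, 19, 3, 6, 9, 4, 20, 13]
rank  pair      lcp
   1  s[7:],s[2:]  1  'a'
   2  s[2:],s[12:]  0  ''
   3  s[12:],s[10:]  0  ''
   4  s[10:],s[8:]  1  'c'
   5  s[8:],s[11:]  0  ''
   6  s[11:],s[0:]  1  'd'
   7  s[0:],s[14:]  2  'de'
   8  s[14:],s[1:]  0  ''
   9  s[1:],s[15:]  1  'e'
  10  s[15:],s[16:]  4  'eeee'
  11  s[16:],s[17:]  3  'eee'
  12  s[17:],s[18:]  2  'ee'
  13  s[18:],s[5:]  1  'e'
  14  s[5:],s[19:]  1  'e'
  15  s[19:],s[3:]  0  ''
  16  s[3:],s[6:]  0  ''
  17  s[6:],s[9:]  1  'g'
  18  s[9:],s[4:]  1  'g'
  19  s[4:],s[20:]  0  ''
  20  s[20:],s[13:]  1  'h'

n(n+1)/2 = 21·22/2 = 231
Σ LCP = 0 + 1 + 0 + 0 + 1 + 0 + 1 + 2 + 0 + 1 + 4 + 3 + 2 + 1 + 1 + 0 + 0 + 1 + 1 + 0 + 1 = 20
distinct = 231 − 20 = 211

211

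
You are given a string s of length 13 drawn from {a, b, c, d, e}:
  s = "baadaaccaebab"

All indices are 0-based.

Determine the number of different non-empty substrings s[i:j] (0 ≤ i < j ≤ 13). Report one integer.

81

rank | idx | suffix
   0 |   4 | aaccaebab
   1 |   1 | aadaaccaebab
   2 |  11 | ab
   3 |   5 | accaebab
   4 |   2 | adaaccaebab
   5 |   8 | aebab
   6 |  12 | b
   7 |   0 | baadaaccaebab
   8 |  10 | bab
   9 |   7 | caebab
  10 |   6 | ccaebab
  11 |   3 | daaccaebab
  12 |   9 | ebab

SA = [4, 1, 11, 5, 2, 8, 12, 0, 10, 7, 6, 3, 9]
[i] adj suffixes → lcp
  [1] 4/1 → 2 ('aa')
  [2] 1/11 → 1 ('a')
  [3] 11/5 → 1 ('a')
  [4] 5/2 → 1 ('a')
  [5] 2/8 → 1 ('a')
  [6] 8/12 → 0 ('')
  [7] 12/0 → 1 ('b')
  [8] 0/10 → 2 ('ba')
  [9] 10/7 → 0 ('')
  [10] 7/6 → 1 ('c')
  [11] 6/3 → 0 ('')
  [12] 3/9 → 0 ('')

n(n+1)/2 = 13·14/2 = 91
Σ LCP = 0 + 2 + 1 + 1 + 1 + 1 + 0 + 1 + 2 + 0 + 1 + 0 + 0 = 10
distinct = 91 − 10 = 81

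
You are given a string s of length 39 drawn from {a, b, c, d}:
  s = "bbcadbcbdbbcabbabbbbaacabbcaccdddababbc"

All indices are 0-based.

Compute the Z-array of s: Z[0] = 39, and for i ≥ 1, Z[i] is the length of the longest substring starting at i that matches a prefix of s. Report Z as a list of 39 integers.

Z[0]=39
i=1: fresh scan; Z[1]=1 extend→box=[1,2)
i=2: fresh scan; Z[2]=0
i=3: fresh scan; Z[3]=0
i=4: fresh scan; Z[4]=0
i=5: fresh scan; Z[5]=1 extend→box=[5,6)
i=6: fresh scan; Z[6]=0
i=7: fresh scan; Z[7]=1 extend→box=[7,8)
i=8: fresh scan; Z[8]=0
i=9: fresh scan; Z[9]=4 extend→box=[9,13)
i=10: min(r-i=3, Z[1]=1)=1; Z[10]=1
i=11: min(r-i=2, Z[2]=0)=0; Z[11]=0
i=12: min(r-i=1, Z[3]=0)=0; Z[12]=0
i=13: fresh scan; Z[13]=2 extend→box=[13,15)
i=14: min(r-i=1, Z[1]=1)=1; Z[14]=1
i=15: fresh scan; Z[15]=0
i=16: fresh scan; Z[16]=2 extend→box=[16,18)
i=17: min(r-i=1, Z[1]=1)=1; Z[17]=2 extend→box=[17,19)
i=18: min(r-i=1, Z[1]=1)=1; Z[18]=2 extend→box=[18,20)
i=19: min(r-i=1, Z[1]=1)=1; Z[19]=1
i=20: fresh scan; Z[20]=0
i=21: fresh scan; Z[21]=0
i=22: fresh scan; Z[22]=0
i=23: fresh scan; Z[23]=0
i=24: fresh scan; Z[24]=4 extend→box=[24,28)
i=25: min(r-i=3, Z[1]=1)=1; Z[25]=1
i=26: min(r-i=2, Z[2]=0)=0; Z[26]=0
i=27: min(r-i=1, Z[3]=0)=0; Z[27]=0
i=28: fresh scan; Z[28]=0
i=29: fresh scan; Z[29]=0
i=30: fresh scan; Z[30]=0
i=31: fresh scan; Z[31]=0
i=32: fresh scan; Z[32]=0
i=33: fresh scan; Z[33]=0
i=34: fresh scan; Z[34]=1 extend→box=[34,35)
i=35: fresh scan; Z[35]=0
i=36: fresh scan; Z[36]=3 extend→box=[36,39)
i=37: min(r-i=2, Z[1]=1)=1; Z[37]=1
i=38: min(r-i=1, Z[2]=0)=0; Z[38]=0

[39, 1, 0, 0, 0, 1, 0, 1, 0, 4, 1, 0, 0, 2, 1, 0, 2, 2, 2, 1, 0, 0, 0, 0, 4, 1, 0, 0, 0, 0, 0, 0, 0, 0, 1, 0, 3, 1, 0]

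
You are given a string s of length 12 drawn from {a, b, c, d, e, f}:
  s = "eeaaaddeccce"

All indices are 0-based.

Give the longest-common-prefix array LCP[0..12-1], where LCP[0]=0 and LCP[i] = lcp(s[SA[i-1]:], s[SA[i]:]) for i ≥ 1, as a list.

sorted suffixes:
  #0 SA[0]=2  'aaaddeccce'
  #1 SA[1]=3  'aaddeccce'
  #2 SA[2]=4  'addeccce'
  #3 SA[3]=8  'ccce'
  #4 SA[4]=9  'cce'
  #5 SA[5]=10  'ce'
  #6 SA[6]=5  'ddeccce'
  #7 SA[7]=6  'deccce'
  #8 SA[8]=11  'e'
  #9 SA[9]=1  'eaaaddeccce'
  #10 SA[10]=7  'eccce'
  #11 SA[11]=0  'eeaaaddeccce'

SA = [2, 3, 4, 8, 9, 10, 5, 6, 11, 1, 7, 0]
[i] adj suffixes → lcp
  [1] 2/3 → 2 ('aa')
  [2] 3/4 → 1 ('a')
  [3] 4/8 → 0 ('')
  [4] 8/9 → 2 ('cc')
  [5] 9/10 → 1 ('c')
  [6] 10/5 → 0 ('')
  [7] 5/6 → 1 ('d')
  [8] 6/11 → 0 ('')
  [9] 11/1 → 1 ('e')
  [10] 1/7 → 1 ('e')
  [11] 7/0 → 1 ('e')

[0, 2, 1, 0, 2, 1, 0, 1, 0, 1, 1, 1]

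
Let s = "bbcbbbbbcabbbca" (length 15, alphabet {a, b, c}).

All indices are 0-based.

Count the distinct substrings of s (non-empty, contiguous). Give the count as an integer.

rank→(start, suffix):
  0 → (14, 'a')
  1 → (9, 'abbbca')
  2 → (3, 'bbbbbcabbbca')
  3 → (4, 'bbbbcabbbca')
  4 → (10, 'bbbca')
  5 → (5, 'bbbcabbbca')
  6 → (11, 'bbca')
  7 → (6, 'bbcabbbca')
  8 → (0, 'bbcbbbbbcabbbca')
  9 → (12, 'bca')
  10 → (7, 'bcabbbca')
  11 → (1, 'bcbbbbbcabbbca')
  12 → (13, 'ca')
  13 → (8, 'cabbbca')
  14 → (2, 'cbbbbbcabbbca')

SA = [14, 9, 3, 4, 10, 5, 11, 6, 0, 12, 7, 1, 13, 8, 2]
[i] adj suffixes → lcp
  [1] 14/9 → 1 ('a')
  [2] 9/3 → 0 ('')
  [3] 3/4 → 4 ('bbbb')
  [4] 4/10 → 3 ('bbb')
  [5] 10/5 → 5 ('bbbca')
  [6] 5/11 → 2 ('bb')
  [7] 11/6 → 4 ('bbca')
  [8] 6/0 → 3 ('bbc')
  [9] 0/12 → 1 ('b')
  [10] 12/7 → 3 ('bca')
  [11] 7/1 → 2 ('bc')
  [12] 1/13 → 0 ('')
  [13] 13/8 → 2 ('ca')
  [14] 8/2 → 1 ('c')

n(n+1)/2 = 15·16/2 = 120
Σ LCP = 0 + 1 + 0 + 4 + 3 + 5 + 2 + 4 + 3 + 1 + 3 + 2 + 0 + 2 + 1 = 31
distinct = 120 − 31 = 89

89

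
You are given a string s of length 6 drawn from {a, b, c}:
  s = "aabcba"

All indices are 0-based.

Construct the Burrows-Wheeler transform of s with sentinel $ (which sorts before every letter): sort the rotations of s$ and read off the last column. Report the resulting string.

ab$acab

rank  rotation last
    0  $aabcba  a
    1  a$aabcb  b
    2  aabcba$  $
    3  abcba$a  a
    4  ba$aabc  c
    5  bcba$aa  a
    6  cba$aab  b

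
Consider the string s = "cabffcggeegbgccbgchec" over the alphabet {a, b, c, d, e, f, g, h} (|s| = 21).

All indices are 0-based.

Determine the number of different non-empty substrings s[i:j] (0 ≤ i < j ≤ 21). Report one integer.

sorted suffixes:
  #0 SA[0]=1  'abffcggeegbgccbgchec'
  #1 SA[1]=2  'bffcggeegbgccbgchec'
  #2 SA[2]=11  'bgccbgchec'
  #3 SA[3]=15  'bgchec'
  #4 SA[4]=20  'c'
  #5 SA[5]=0  'cabffcggeegbgccbgchec'
  #6 SA[6]=14  'cbgchec'
  #7 SA[7]=13  'ccbgchec'
  #8 SA[8]=5  'cggeegbgccbgchec'
  #9 SA[9]=17  'chec'
  #10 SA[10]=19  'ec'
  #11 SA[11]=8  'eegbgccbgchec'
  #12 SA[12]=9  'egbgccbgchec'
  #13 SA[13]=4  'fcggeegbgccbgchec'
  #14 SA[14]=3  'ffcggeegbgccbgchec'
  #15 SA[15]=10  'gbgccbgchec'
  #16 SA[16]=12  'gccbgchec'
  #17 SA[17]=16  'gchec'
  #18 SA[18]=7  'geegbgccbgchec'
  #19 SA[19]=6  'ggeegbgccbgchec'
  #20 SA[20]=18  'hec'

SA = [1, 2, 11, 15, 20, 0, 14, 13, 5, 17, 19, 8, 9, 4, 3, 10, 12, 16, 7, 6, 18]
i: (SA[i-1],SA[i]) lcp shared
  1: (1,2) 0 ''
  2: (2,11) 1 'b'
  3: (11,15) 3 'bgc'
  4: (15,20) 0 ''
  5: (20,0) 1 'c'
  6: (0,14) 1 'c'
  7: (14,13) 1 'c'
  8: (13,5) 1 'c'
  9: (5,17) 1 'c'
  10: (17,19) 0 ''
  11: (19,8) 1 'e'
  12: (8,9) 1 'e'
  13: (9,4) 0 ''
  14: (4,3) 1 'f'
  15: (3,10) 0 ''
  16: (10,12) 1 'g'
  17: (12,16) 2 'gc'
  18: (16,7) 1 'g'
  19: (7,6) 1 'g'
  20: (6,18) 0 ''

n(n+1)/2 = 21·22/2 = 231
Σ LCP = 0 + 0 + 1 + 3 + 0 + 1 + 1 + 1 + 1 + 1 + 0 + 1 + 1 + 0 + 1 + 0 + 1 + 2 + 1 + 1 + 0 = 17
distinct = 231 − 17 = 214

214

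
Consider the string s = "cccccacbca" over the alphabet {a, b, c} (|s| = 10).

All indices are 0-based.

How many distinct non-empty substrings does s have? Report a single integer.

rank→(start, suffix):
  0 → (9, 'a')
  1 → (5, 'acbca')
  2 → (7, 'bca')
  3 → (8, 'ca')
  4 → (4, 'cacbca')
  5 → (6, 'cbca')
  6 → (3, 'ccacbca')
  7 → (2, 'cccacbca')
  8 → (1, 'ccccacbca')
  9 → (0, 'cccccacbca')

SA = [9, 5, 7, 8, 4, 6, 3, 2, 1, 0]
rank  pair      lcp
   1  s[9:],s[5:]  1  'a'
   2  s[5:],s[7:]  0  ''
   3  s[7:],s[8:]  0  ''
   4  s[8:],s[4:]  2  'ca'
   5  s[4:],s[6:]  1  'c'
   6  s[6:],s[3:]  1  'c'
   7  s[3:],s[2:]  2  'cc'
   8  s[2:],s[1:]  3  'ccc'
   9  s[1:],s[0:]  4  'cccc'

n(n+1)/2 = 10·11/2 = 55
Σ LCP = 0 + 1 + 0 + 0 + 2 + 1 + 1 + 2 + 3 + 4 = 14
distinct = 55 − 14 = 41

41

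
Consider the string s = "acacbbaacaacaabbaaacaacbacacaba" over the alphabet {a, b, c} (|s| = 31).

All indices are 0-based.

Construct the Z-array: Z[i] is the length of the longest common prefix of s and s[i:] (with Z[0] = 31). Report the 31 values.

Z[0]=31
i=1: outside box; Z[1]=0
i=2: outside box; Z[2]=2 extend→box=[2,4)
i=3: min(r-i=1, Z[1]=0)=0; Z[3]=0
i=4: outside box; Z[4]=0
i=5: outside box; Z[5]=0
i=6: outside box; Z[6]=1 extend→box=[6,7)
i=7: outside box; Z[7]=3 extend→box=[7,10)
i=8: min(r-i=2, Z[1]=0)=0; Z[8]=0
i=9: min(r-i=1, Z[2]=2)=1; Z[9]=1
i=10: outside box; Z[10]=3 extend→box=[10,13)
i=11: min(r-i=2, Z[1]=0)=0; Z[11]=0
i=12: min(r-i=1, Z[2]=2)=1; Z[12]=1
i=13: outside box; Z[13]=1 extend→box=[13,14)
i=14: outside box; Z[14]=0
i=15: outside box; Z[15]=0
i=16: outside box; Z[16]=1 extend→box=[16,17)
i=17: outside box; Z[17]=1 extend→box=[17,18)
i=18: outside box; Z[18]=3 extend→box=[18,21)
i=19: min(r-i=2, Z[1]=0)=0; Z[19]=0
i=20: min(r-i=1, Z[2]=2)=1; Z[20]=1
i=21: outside box; Z[21]=2 extend→box=[21,23)
i=22: min(r-i=1, Z[1]=0)=0; Z[22]=0
i=23: outside box; Z[23]=0
i=24: outside box; Z[24]=4 extend→box=[24,28)
i=25: min(r-i=3, Z[1]=0)=0; Z[25]=0
i=26: min(r-i=2, Z[2]=2)=2; Z[26]=3 extend→box=[26,29)
i=27: min(r-i=2, Z[1]=0)=0; Z[27]=0
i=28: min(r-i=1, Z[2]=2)=1; Z[28]=1
i=29: outside box; Z[29]=0
i=30: outside box; Z[30]=1 extend→box=[30,31)

[31, 0, 2, 0, 0, 0, 1, 3, 0, 1, 3, 0, 1, 1, 0, 0, 1, 1, 3, 0, 1, 2, 0, 0, 4, 0, 3, 0, 1, 0, 1]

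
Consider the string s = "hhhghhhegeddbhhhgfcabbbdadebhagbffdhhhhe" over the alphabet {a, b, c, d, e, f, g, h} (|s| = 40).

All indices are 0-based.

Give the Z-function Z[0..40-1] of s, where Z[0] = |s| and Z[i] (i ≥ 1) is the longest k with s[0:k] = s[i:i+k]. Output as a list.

Z[0]=40
i=1: i≥r, start 0; Z[1]=2 grow→box=[1,3)
i=2: min(r-i=1, Z[1]=2)=1; Z[2]=1
i=3: i≥r, start 0; Z[3]=0
i=4: i≥r, start 0; Z[4]=3 grow→box=[4,7)
i=5: min(r-i=2, Z[1]=2)=2; Z[5]=2
i=6: min(r-i=1, Z[2]=1)=1; Z[6]=1
i=7: i≥r, start 0; Z[7]=0
i=8: i≥r, start 0; Z[8]=0
i=9: i≥r, start 0; Z[9]=0
i=10: i≥r, start 0; Z[10]=0
i=11: i≥r, start 0; Z[11]=0
i=12: i≥r, start 0; Z[12]=0
i=13: i≥r, start 0; Z[13]=4 grow→box=[13,17)
i=14: min(r-i=3, Z[1]=2)=2; Z[14]=2
i=15: min(r-i=2, Z[2]=1)=1; Z[15]=1
i=16: min(r-i=1, Z[3]=0)=0; Z[16]=0
i=17: i≥r, start 0; Z[17]=0
i=18: i≥r, start 0; Z[18]=0
i=19: i≥r, start 0; Z[19]=0
i=20: i≥r, start 0; Z[20]=0
i=21: i≥r, start 0; Z[21]=0
i=22: i≥r, start 0; Z[22]=0
i=23: i≥r, start 0; Z[23]=0
i=24: i≥r, start 0; Z[24]=0
i=25: i≥r, start 0; Z[25]=0
i=26: i≥r, start 0; Z[26]=0
i=27: i≥r, start 0; Z[27]=0
i=28: i≥r, start 0; Z[28]=1 grow→box=[28,29)
i=29: i≥r, start 0; Z[29]=0
i=30: i≥r, start 0; Z[30]=0
i=31: i≥r, start 0; Z[31]=0
i=32: i≥r, start 0; Z[32]=0
i=33: i≥r, start 0; Z[33]=0
i=34: i≥r, start 0; Z[34]=0
i=35: i≥r, start 0; Z[35]=3 grow→box=[35,38)
i=36: min(r-i=2, Z[1]=2)=2; Z[36]=3 grow→box=[36,39)
i=37: min(r-i=2, Z[1]=2)=2; Z[37]=2
i=38: min(r-i=1, Z[2]=1)=1; Z[38]=1
i=39: i≥r, start 0; Z[39]=0

[40, 2, 1, 0, 3, 2, 1, 0, 0, 0, 0, 0, 0, 4, 2, 1, 0, 0, 0, 0, 0, 0, 0, 0, 0, 0, 0, 0, 1, 0, 0, 0, 0, 0, 0, 3, 3, 2, 1, 0]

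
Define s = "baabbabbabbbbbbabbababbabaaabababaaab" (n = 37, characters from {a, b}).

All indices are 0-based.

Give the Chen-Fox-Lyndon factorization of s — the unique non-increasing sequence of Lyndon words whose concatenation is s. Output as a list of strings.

emit factor 1: 'b' (i=0, period=1)
emit factor 2: 'aabbabbabbbbbbabbababbab' (i=1, period=24)
emit factor 3: 'aaababab' (i=25, period=8)
emit factor 4: 'aaab' (i=33, period=4)

["b", "aabbabbabbbbbbabbababbab", "aaababab", "aaab"]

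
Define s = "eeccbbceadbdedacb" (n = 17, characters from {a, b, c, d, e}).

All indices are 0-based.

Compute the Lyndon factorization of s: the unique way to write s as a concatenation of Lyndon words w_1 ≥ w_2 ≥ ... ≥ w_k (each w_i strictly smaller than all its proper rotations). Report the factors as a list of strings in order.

emit factor 1: 'e' (i=0, period=1)
emit factor 2: 'e' (i=1, period=1)
emit factor 3: 'c' (i=2, period=1)
emit factor 4: 'c' (i=3, period=1)
emit factor 5: 'bbce' (i=4, period=4)
emit factor 6: 'adbded' (i=8, period=6)
emit factor 7: 'acb' (i=14, period=3)

["e", "e", "c", "c", "bbce", "adbded", "acb"]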